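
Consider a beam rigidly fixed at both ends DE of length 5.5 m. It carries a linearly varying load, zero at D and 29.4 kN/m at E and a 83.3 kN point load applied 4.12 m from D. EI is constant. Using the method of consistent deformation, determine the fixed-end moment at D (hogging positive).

Release both end moments; the primary structure is a simply-supported span DE with redundants M_D and M_E.
On the primary (simply-supported) span, the end slopes from the loading are:
  at D: triangular load, peak 29.4: 7w₀L³/(360EI) = 95.11/EI
  at E: triangular load, peak 29.4: w₀L³/(45EI) = 108.7/EI
  at D: point load 83.3 at a = 4.12: Pab(L + b)/(6LEI) = 98.74/EI
  at E: point load 83.3 at a = 4.12: Pab(L + a)/(6LEI) = 138.1/EI
  θ_D0 = 193.9/EI,  θ_E0 = 246.8/EI
Flexibility coefficients: a unit moment at one end gives L/(3EI) there and L/(6EI) at the far end, so f₁₁ = f₂₂ = 1.833/EI and f₁₂ = f₂₁ = 0.9167/EI.
Compatibility — zero rotation at each built-in end:
  1.833 M_D + 0.9167 M_E = 193.9
  0.9167 M_D + 1.833 M_E = 246.8
Solving the pair gives M_D = 51.25 kN·m and M_E = 109 kN·m (hogging).

M_D = 51.25 kN·m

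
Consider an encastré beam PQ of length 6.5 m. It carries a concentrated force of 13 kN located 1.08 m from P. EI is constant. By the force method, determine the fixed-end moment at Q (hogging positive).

Release both end moments; the primary structure is a simply-supported span PQ with redundants M_P and M_Q.
Simple-span end rotations at P and Q under the given loads:
  at P: point load 13 at a = 1.08: Pab(L + b)/(6LEI) = 23.26/EI
  at Q: point load 13 at a = 1.08: Pab(L + a)/(6LEI) = 14.79/EI
  θ_P0 = 23.26/EI,  θ_Q0 = 14.79/EI
Flexibility coefficients: a unit moment at one end gives L/(3EI) there and L/(6EI) at the far end, so f₁₁ = f₂₂ = 2.167/EI and f₁₂ = f₂₁ = 1.083/EI.
Compatibility — zero rotation at each built-in end:
  2.167 M_P + 1.083 M_Q = 23.26
  1.083 M_P + 2.167 M_Q = 14.79
Solving the pair gives M_P = 9.762 kN·m and M_Q = 1.945 kN·m (hogging).

M_Q = 1.945 kN·m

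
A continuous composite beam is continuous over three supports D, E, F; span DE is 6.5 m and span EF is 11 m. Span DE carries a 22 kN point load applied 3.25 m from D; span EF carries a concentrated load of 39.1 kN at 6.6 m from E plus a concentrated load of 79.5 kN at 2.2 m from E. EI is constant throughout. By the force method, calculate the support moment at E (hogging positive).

M_E = 134.5 kN·m

Release continuity at E by inserting a hinge; the redundant is the internal moment M_E. The primary structure is two simply-supported spans DE and EF.
Rotations at E on the released spans (each span's end-slope, ×1/EI):
  span DE: point load 22 at a = 3.25: Pab(L + a)/(6LEI) = 58.09/EI
  span EF: point load 39.1 at a = 6.6: Pab(L + b)/(6LEI) = 264.9/EI
  span EF: point load 79.5 at a = 2.2: Pab(L + b)/(6LEI) = 461.7/EI
  relative rotation θ_0 = (58.09 + 726.7)/EI = 784.8/EI
A unit hogging moment at E produces rotation L₁/(3EI) + L₂/(3EI) = 5.833/EI.
Slope continuity at E: θ_0 = M_E·5.833/EI, so M_E = 784.8/5.833 = 134.5 kN·m (hogging).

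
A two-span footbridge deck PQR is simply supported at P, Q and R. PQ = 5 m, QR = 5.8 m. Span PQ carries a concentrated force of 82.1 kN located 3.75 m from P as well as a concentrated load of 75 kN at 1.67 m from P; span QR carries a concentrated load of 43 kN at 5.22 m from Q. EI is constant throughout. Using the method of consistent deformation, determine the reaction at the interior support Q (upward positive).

Release continuity at Q by inserting a hinge; the redundant is the internal moment M_Q. The primary structure is two simply-supported spans PQ and QR.
End slopes at the hinge Q, treating each span as simply supported:
  span PQ: point load 82.1 at a = 3.75: Pab(L + a)/(6LEI) = 112.2/EI
  span PQ: point load 75 at a = 1.67: Pab(L + a)/(6LEI) = 92.73/EI
  span QR: point load 43 at a = 5.22: Pab(L + b)/(6LEI) = 23.87/EI
  relative rotation θ_0 = (205 + 23.87)/EI = 228.8/EI
A unit hogging moment at Q produces rotation L₁/(3EI) + L₂/(3EI) = 3.6/EI.
Compatibility: M_Q·(L₁+L₂)/(3EI) = θ_0, giving M_Q = 63.57 kN·m (hogging).
Span PQ, ΣM about P with M_Q applied at Q: R_Q^{PQ}·5 = 433.1 + 63.57, so R_Q^{PQ} = 99.34 kN and R_P = 157.1 − 99.34 = 57.76 kN.
Span QR, ΣM about R: R_Q^{QR}·5.8 = 24.94 + 63.57, so R_Q^{QR} = 15.26 kN and R_R = 43 − 15.26 = 27.74 kN.
R_Q = 99.34 + 15.26 = 114.6 kN.

R_Q = 114.6 kN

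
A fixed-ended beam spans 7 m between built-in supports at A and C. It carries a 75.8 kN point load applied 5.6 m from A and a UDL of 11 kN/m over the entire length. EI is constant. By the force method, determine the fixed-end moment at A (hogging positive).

Take the two fixed-end moments M_A, M_C as redundants; the released structure is the simple span AC.
End rotations of the released simple span under the applied load (×1/EI):
  at A: point load 75.8 at a = 5.6: Pab(L + b)/(6LEI) = 118.9/EI
  at C: point load 75.8 at a = 5.6: Pab(L + a)/(6LEI) = 178.3/EI
  at A: UDL 11: wL³/(24EI) = 157.2/EI
  at C: UDL 11: wL³/(24EI) = 157.2/EI
  θ_A0 = 276.1/EI,  θ_C0 = 335.5/EI
Flexibility coefficients: a unit moment at one end gives L/(3EI) there and L/(6EI) at the far end, so f₁₁ = f₂₂ = 2.333/EI and f₁₂ = f₂₁ = 1.167/EI.
Compatibility — zero rotation at each built-in end:
  2.333 M_A + 1.167 M_C = 276.1
  1.167 M_A + 2.333 M_C = 335.5
Solving the pair gives M_A = 61.9 kN·m and M_C = 112.8 kN·m (hogging).

M_A = 61.9 kN·m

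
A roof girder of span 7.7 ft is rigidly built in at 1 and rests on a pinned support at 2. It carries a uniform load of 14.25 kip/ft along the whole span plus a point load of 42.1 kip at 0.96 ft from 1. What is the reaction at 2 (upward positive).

R_2 = 42.09 kip

Remove the prop at 2; the released (primary) structure is a cantilever built in at 1.
Deflection at 2 on the released cantilever, summing each load's contribution:
  UDL 14.25: wL⁴/(8EI) = 6262/EI
  point load 42.1 at a = 0.96: Pa²(3L − a)/(6EI) = 143.2/EI
  δ_0 = 6405/EI
Tip deflection under a unit load at 2: L³/(3EI) = 152.2/EI.
The prop prevents deflection at 2: R_2 = δ_0/δ_{22} = 6405/152.2 = 42.09 kip.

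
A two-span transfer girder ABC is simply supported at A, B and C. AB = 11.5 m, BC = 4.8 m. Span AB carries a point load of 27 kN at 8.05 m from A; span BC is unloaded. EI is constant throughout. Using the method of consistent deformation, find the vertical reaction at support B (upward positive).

R_B = 30.45 kN

Release continuity at B by inserting a hinge; the redundant is the internal moment M_B. The primary structure is two simply-supported spans AB and BC.
Discontinuity in slope at B on the released structure — sum the simple-span end rotations:
  span AB: point load 27 at a = 8.05: Pab(L + a)/(6LEI) = 212.5/EI
  relative rotation θ_0 = (212.5 + 0)/EI = 212.5/EI
A unit hogging moment at B produces rotation L₁/(3EI) + L₂/(3EI) = 5.433/EI.
Compatibility: M_B·(L₁+L₂)/(3EI) = θ_0, giving M_B = 39.1 kN·m (hogging).
Span AB, ΣM about A with M_B applied at B: R_B^{AB}·11.5 = 217.3 + 39.1, so R_B^{AB} = 22.3 kN and R_A = 27 − 22.3 = 4.7 kN.
Span BC, ΣM about C: R_B^{BC}·4.8 = 0 + 39.1, so R_B^{BC} = 8.146 kN and R_C = 0 − 8.146 = -8.146 kN.
R_B = 22.3 + 8.146 = 30.45 kN.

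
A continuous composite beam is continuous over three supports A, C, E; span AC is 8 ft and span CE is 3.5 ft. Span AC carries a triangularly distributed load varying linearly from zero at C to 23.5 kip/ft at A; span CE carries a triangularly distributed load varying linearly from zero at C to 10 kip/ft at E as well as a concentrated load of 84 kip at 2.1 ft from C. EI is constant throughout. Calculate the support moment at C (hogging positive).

Insert a hinge at C; M_C is the redundant, and each span becomes simply supported.
End slopes at the hinge C, treating each span as simply supported:
  span AC: triangular load, peak 23.5: 7w₀L³/(360EI) = 234/EI
  span CE: triangular load, peak 10: 7w₀L³/(360EI) = 8.337/EI
  span CE: point load 84 at a = 2.1: Pab(L + b)/(6LEI) = 57.62/EI
  relative rotation θ_0 = (234 + 65.96)/EI = 299.9/EI
A unit hogging moment at C produces rotation L₁/(3EI) + L₂/(3EI) = 3.833/EI.
Compatibility: M_C·(L₁+L₂)/(3EI) = θ_0, giving M_C = 78.24 kip·ft (hogging).

M_C = 78.24 kip·ft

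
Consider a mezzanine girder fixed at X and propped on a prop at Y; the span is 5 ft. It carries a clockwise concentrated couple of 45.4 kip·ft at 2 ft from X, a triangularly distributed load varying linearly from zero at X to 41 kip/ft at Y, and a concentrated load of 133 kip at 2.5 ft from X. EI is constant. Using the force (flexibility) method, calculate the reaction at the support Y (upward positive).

R_Y = 106.7 kip

Remove the prop at Y; the released (primary) structure is a cantilever built in at X.
Downward deflection at the released point Y due to the loads:
  clockwise couple 45.4 at a = 2: M₀a(2L − a)/(2EI) = 363.2/EI
  triangular load, peak 41 at the free end: 11w₀L⁴/(120EI) = 2349/EI
  point load 133 at a = 2.5: Pa²(3L − a)/(6EI) = 1732/EI
  δ_0 = 4444/EI
Tip deflection under a unit load at Y: L³/(3EI) = 41.67/EI.
Compatibility at Y: δ_0 − R_Y·δ_{YY} = 0, so R_Y = 4444/41.67 = 106.7 kip.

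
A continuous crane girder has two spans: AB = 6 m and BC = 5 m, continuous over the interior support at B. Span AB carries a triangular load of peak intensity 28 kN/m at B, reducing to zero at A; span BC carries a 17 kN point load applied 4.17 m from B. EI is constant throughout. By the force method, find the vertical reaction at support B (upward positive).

R_B = 73.41 kN

Release continuity at B by inserting a hinge; the redundant is the internal moment M_B. The primary structure is two simply-supported spans AB and BC.
Rotations at B on the released spans (each span's end-slope, ×1/EI):
  span AB: triangular load, peak 28: w₀L³/(45EI) = 134.4/EI
  span BC: point load 17 at a = 4.17: Pab(L + b)/(6LEI) = 11.43/EI
  relative rotation θ_0 = (134.4 + 11.43)/EI = 145.8/EI
A unit hogging moment at B produces rotation L₁/(3EI) + L₂/(3EI) = 3.667/EI.
Slope continuity at B: θ_0 = M_B·3.667/EI, so M_B = 145.8/3.667 = 39.77 kN·m (hogging).
Span AB, ΣM about A with M_B applied at B: R_B^{AB}·6 = 336 + 39.77, so R_B^{AB} = 62.63 kN and R_A = 84 − 62.63 = 21.37 kN.
Span BC, ΣM about C: R_B^{BC}·5 = 14.11 + 39.77, so R_B^{BC} = 10.78 kN and R_C = 17 − 10.78 = 6.223 kN.
R_B = 62.63 + 10.78 = 73.41 kN.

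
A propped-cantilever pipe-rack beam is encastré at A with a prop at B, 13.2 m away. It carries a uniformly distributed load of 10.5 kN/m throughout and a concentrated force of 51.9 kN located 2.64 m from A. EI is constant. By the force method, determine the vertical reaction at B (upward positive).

R_B = 54.88 kN

Release the roller at B. Primary structure: cantilever fixed at A.
Free-end deflection of the primary structure under the applied loading (downward +):
  UDL 10.5: wL⁴/(8EI) = 39847/EI
  point load 51.9 at a = 2.64: Pa²(3L − a)/(6EI) = 2228/EI
  δ_0 = 42075/EI
Flexibility coefficient — unit upward force at B: δ_{BB} = L³/(3EI) = 766.7/EI.
The prop prevents deflection at B: R_B = δ_0/δ_{BB} = 42075/766.7 = 54.88 kN.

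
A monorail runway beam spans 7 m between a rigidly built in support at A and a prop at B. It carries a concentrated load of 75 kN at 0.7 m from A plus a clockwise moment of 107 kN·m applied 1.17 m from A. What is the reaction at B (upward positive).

R_B = 8.112 kN

Choose R_B as the redundant. The primary structure is the cantilever fixed at A.
Primary-structure tip deflection at B by superposition:
  point load 75 at a = 0.7: Pa²(3L − a)/(6EI) = 124.3/EI
  clockwise couple 107 at a = 1.17: M₀a(2L − a)/(2EI) = 803.1/EI
  δ_0 = 927.4/EI
Tip deflection under a unit load at B: L³/(3EI) = 114.3/EI.
The prop prevents deflection at B: R_B = δ_0/δ_{BB} = 927.4/114.3 = 8.112 kN.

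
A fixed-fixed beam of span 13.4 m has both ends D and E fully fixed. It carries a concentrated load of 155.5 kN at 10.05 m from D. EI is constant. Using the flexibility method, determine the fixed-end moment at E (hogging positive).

M_E = 293 kN·m

Take the two fixed-end moments M_D, M_E as redundants; the released structure is the simple span DE.
Simple-span end rotations at D and E under the given loads:
  at D: point load 155.5 at a = 10.05: Pab(L + b)/(6LEI) = 1091/EI
  at E: point load 155.5 at a = 10.05: Pab(L + a)/(6LEI) = 1527/EI
  θ_D0 = 1091/EI,  θ_E0 = 1527/EI
Flexibility coefficients: a unit moment at one end gives L/(3EI) there and L/(6EI) at the far end, so f₁₁ = f₂₂ = 4.467/EI and f₁₂ = f₂₁ = 2.233/EI.
Compatibility — zero rotation at each built-in end:
  4.467 M_D + 2.233 M_E = 1091
  2.233 M_D + 4.467 M_E = 1527
Solving the pair gives M_D = 97.67 kN·m and M_E = 293 kN·m (hogging).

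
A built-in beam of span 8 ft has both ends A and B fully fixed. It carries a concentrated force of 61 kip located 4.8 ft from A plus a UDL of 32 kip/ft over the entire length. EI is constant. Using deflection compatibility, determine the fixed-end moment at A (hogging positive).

M_A = 217.5 kip·ft

Take the two fixed-end moments M_A, M_B as redundants; the released structure is the simple span AB.
End rotations of the released simple span under the applied load (×1/EI):
  at A: point load 61 at a = 4.8: Pab(L + b)/(6LEI) = 218.6/EI
  at B: point load 61 at a = 4.8: Pab(L + a)/(6LEI) = 249.9/EI
  at A: UDL 32: wL³/(24EI) = 682.7/EI
  at B: UDL 32: wL³/(24EI) = 682.7/EI
  θ_A0 = 901.3/EI,  θ_B0 = 932.5/EI
Flexibility coefficients: a unit moment at one end gives L/(3EI) there and L/(6EI) at the far end, so f₁₁ = f₂₂ = 2.667/EI and f₁₂ = f₂₁ = 1.333/EI.
Compatibility — zero rotation at each built-in end:
  2.667 M_A + 1.333 M_B = 901.3
  1.333 M_A + 2.667 M_B = 932.5
Solving the pair gives M_A = 217.5 kip·ft and M_B = 240.9 kip·ft (hogging).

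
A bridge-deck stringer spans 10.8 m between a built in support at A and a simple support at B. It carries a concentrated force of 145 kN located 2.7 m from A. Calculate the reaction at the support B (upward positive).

R_B = 12.46 kN

Remove the prop at B; the released (primary) structure is a cantilever built in at A.
Free-end deflection of the primary structure under the applied loading (downward +):
  point load 145 at a = 2.7: Pa²(3L − a)/(6EI) = 5232/EI
Tip deflection under a unit load at B: L³/(3EI) = 419.9/EI.
Compatibility at B: δ_0 − R_B·δ_{BB} = 0, so R_B = 5232/419.9 = 12.46 kN.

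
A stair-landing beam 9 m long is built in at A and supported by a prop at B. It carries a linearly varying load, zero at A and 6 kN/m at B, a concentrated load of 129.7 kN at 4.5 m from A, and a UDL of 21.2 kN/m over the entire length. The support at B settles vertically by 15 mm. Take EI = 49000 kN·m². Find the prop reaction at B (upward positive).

R_B = 123.9 kN

Take the reaction at B as the redundant and release it; the primary structure is a cantilever fixed at A.
Downward deflection at the released point B due to the loads:
  triangular load, peak 6 at the free end: 11w₀L⁴/(120EI) = 3609/EI
  point load 129.7 at a = 4.5: Pa²(3L − a)/(6EI) = 9849/EI
  UDL 21.2: wL⁴/(8EI) = 17387/EI
  δ_0 = 30844/EI
Tip deflection under a unit load at B: L³/(3EI) = 243/EI.
With EI = 49000 kN·m²: δ_0 = 0.62948 m and δ_{BB} = 0.004959 m/kN.
Compatibility — the beam at B must follow the support down by 0.015 m: δ_0 − R_B·δ_{BB} = 0.015, so R_B = (0.62948 − 0.015)/0.004959 = 123.9 kN.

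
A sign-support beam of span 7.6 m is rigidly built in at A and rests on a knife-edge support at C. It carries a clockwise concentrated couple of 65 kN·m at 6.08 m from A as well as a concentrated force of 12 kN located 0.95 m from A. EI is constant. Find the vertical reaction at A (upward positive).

R_A = -0.5853 kN

Remove the prop at C; the released (primary) structure is a cantilever built in at A.
Downward deflection at the released point C due to the loads:
  clockwise couple 65 at a = 6.08: M₀a(2L − a)/(2EI) = 1802/EI
  point load 12 at a = 0.95: Pa²(3L − a)/(6EI) = 39.44/EI
  δ_0 = 1842/EI
Flexibility coefficient — unit upward force at C: δ_{CC} = L³/(3EI) = 146.3/EI.
The prop prevents deflection at C: R_C = δ_0/δ_{CC} = 1842/146.3 = 12.59 kN.
Vertical equilibrium: R_A = ΣP − R_C = 12 − 12.59 = -0.5853 kN.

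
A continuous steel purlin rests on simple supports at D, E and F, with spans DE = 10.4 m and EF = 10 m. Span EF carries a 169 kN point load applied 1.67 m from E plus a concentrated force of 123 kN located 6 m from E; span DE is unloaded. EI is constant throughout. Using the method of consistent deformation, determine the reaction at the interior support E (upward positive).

R_E = 230.6 kN

Insert a hinge at E; M_E is the redundant, and each span becomes simply supported.
Discontinuity in slope at E on the released structure — sum the simple-span end rotations:
  span EF: point load 169 at a = 1.67: Pab(L + b)/(6LEI) = 718.2/EI
  span EF: point load 123 at a = 6: Pab(L + b)/(6LEI) = 688.8/EI
  relative rotation θ_0 = (0 + 1407)/EI = 1407/EI
A unit hogging moment at E produces rotation L₁/(3EI) + L₂/(3EI) = 6.8/EI.
Compatibility: M_E·(L₁+L₂)/(3EI) = θ_0, giving M_E = 206.9 kN·m (hogging).
Span DE, ΣM about D with M_E applied at E: R_E^{DE}·10.4 = 0 + 206.9, so R_E^{DE} = 19.9 kN and R_D = 0 − 19.9 = -19.9 kN.
Span EF, ΣM about F: R_E^{EF}·10 = 1900 + 206.9, so R_E^{EF} = 210.7 kN and R_F = 292 − 210.7 = 81.33 kN.
R_E = 19.9 + 210.7 = 230.6 kN.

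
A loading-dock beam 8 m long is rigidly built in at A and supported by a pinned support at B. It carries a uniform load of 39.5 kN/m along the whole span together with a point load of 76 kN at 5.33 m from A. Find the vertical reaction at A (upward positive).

R_A = 234.1 kN

Remove the prop at B; the released (primary) structure is a cantilever built in at A.
Primary-structure tip deflection at B by superposition:
  UDL 39.5: wL⁴/(8EI) = 20224/EI
  point load 76 at a = 5.33: Pa²(3L − a)/(6EI) = 6718/EI
  δ_0 = 26942/EI
Flexibility coefficient — unit upward force at B: δ_{BB} = L³/(3EI) = 170.7/EI.
Compatibility at B: δ_0 − R_B·δ_{BB} = 0, so R_B = 26942/170.7 = 157.9 kN.
Vertical equilibrium: R_A = ΣP − R_B = 392 − 157.9 = 234.1 kN.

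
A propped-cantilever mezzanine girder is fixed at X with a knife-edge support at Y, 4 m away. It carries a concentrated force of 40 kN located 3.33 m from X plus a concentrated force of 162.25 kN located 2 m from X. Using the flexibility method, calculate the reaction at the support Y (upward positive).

Take the reaction at Y as the redundant and release it; the primary structure is a cantilever fixed at X.
Free-end deflection of the primary structure under the applied loading (downward +):
  point load 40 at a = 3.33: Pa²(3L − a)/(6EI) = 640.9/EI
  point load 162.25 at a = 2: Pa²(3L − a)/(6EI) = 1082/EI
  δ_0 = 1723/EI
Tip deflection under a unit load at Y: L³/(3EI) = 21.33/EI.
Compatibility at Y: δ_0 − R_Y·δ_{YY} = 0, so R_Y = 1723/21.33 = 80.75 kN.

R_Y = 80.75 kN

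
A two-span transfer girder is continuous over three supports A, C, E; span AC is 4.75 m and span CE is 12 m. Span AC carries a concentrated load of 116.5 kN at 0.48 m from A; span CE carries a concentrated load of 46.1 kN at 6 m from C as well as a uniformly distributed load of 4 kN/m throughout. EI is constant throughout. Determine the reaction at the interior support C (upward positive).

Take M_C as the redundant. Released structure: two simple spans AC and CE with a hinge at C.
Rotations at C on the released spans (each span's end-slope, ×1/EI):
  span AC: point load 116.5 at a = 0.48: Pab(L + a)/(6LEI) = 43.82/EI
  span CE: point load 46.1 at a = 6: Pab(L + b)/(6LEI) = 414.9/EI
  span CE: UDL 4: wL³/(24EI) = 288/EI
  relative rotation θ_0 = (43.82 + 702.9)/EI = 746.7/EI
A unit hogging moment at C produces rotation L₁/(3EI) + L₂/(3EI) = 5.583/EI.
Compatibility: M_C·(L₁+L₂)/(3EI) = θ_0, giving M_C = 133.7 kN·m (hogging).
Span AC, ΣM about A with M_C applied at C: R_C^{AC}·4.75 = 55.92 + 133.7, so R_C^{AC} = 39.93 kN and R_A = 116.5 − 39.93 = 76.57 kN.
Span CE, ΣM about E: R_C^{CE}·12 = 564.6 + 133.7, so R_C^{CE} = 58.2 kN and R_E = 94.1 − 58.2 = 35.9 kN.
R_C = 39.93 + 58.2 = 98.12 kN.

R_C = 98.12 kN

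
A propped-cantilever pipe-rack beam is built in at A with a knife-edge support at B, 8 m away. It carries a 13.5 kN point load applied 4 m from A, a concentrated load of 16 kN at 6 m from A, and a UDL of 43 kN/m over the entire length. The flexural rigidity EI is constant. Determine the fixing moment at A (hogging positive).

M_A = 379.2 kN·m

Release the roller at B. Primary structure: cantilever fixed at A.
Downward deflection at the released point B due to the loads:
  point load 13.5 at a = 4: Pa²(3L − a)/(6EI) = 720/EI
  point load 16 at a = 6: Pa²(3L − a)/(6EI) = 1728/EI
  UDL 43: wL⁴/(8EI) = 22016/EI
  δ_0 = 24464/EI
Tip deflection under a unit load at B: L³/(3EI) = 170.7/EI.
The prop prevents deflection at B: R_B = δ_0/δ_{BB} = 24464/170.7 = 143.3 kN.
Moment equilibrium about A: M_A = Σ(load moments about A) − R_B·L = 1526 − 143.3×8 = 379.2 kN·m.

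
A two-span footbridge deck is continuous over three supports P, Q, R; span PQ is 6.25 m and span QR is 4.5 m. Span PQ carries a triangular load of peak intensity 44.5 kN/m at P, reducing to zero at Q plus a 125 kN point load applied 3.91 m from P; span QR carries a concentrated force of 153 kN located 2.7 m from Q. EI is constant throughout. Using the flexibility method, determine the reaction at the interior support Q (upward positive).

Insert a hinge at Q; M_Q is the redundant, and each span becomes simply supported.
Rotations at Q on the released spans (each span's end-slope, ×1/EI):
  span PQ: triangular load, peak 44.5: 7w₀L³/(360EI) = 211.2/EI
  span PQ: point load 125 at a = 3.91: Pab(L + a)/(6LEI) = 309.9/EI
  span QR: point load 153 at a = 2.7: Pab(L + b)/(6LEI) = 173.5/EI
  relative rotation θ_0 = (521.1 + 173.5)/EI = 694.6/EI
A unit hogging moment at Q produces rotation L₁/(3EI) + L₂/(3EI) = 3.583/EI.
Slope continuity at Q: θ_0 = M_Q·3.583/EI, so M_Q = 694.6/3.583 = 193.8 kN·m (hogging).
Span PQ, ΣM about P with M_Q applied at Q: R_Q^{PQ}·6.25 = 778.5 + 193.8, so R_Q^{PQ} = 155.6 kN and R_P = 264.1 − 155.6 = 108.5 kN.
Span QR, ΣM about R: R_Q^{QR}·4.5 = 275.4 + 193.8, so R_Q^{QR} = 104.3 kN and R_R = 153 − 104.3 = 48.72 kN.
R_Q = 155.6 + 104.3 = 259.8 kN.

R_Q = 259.8 kN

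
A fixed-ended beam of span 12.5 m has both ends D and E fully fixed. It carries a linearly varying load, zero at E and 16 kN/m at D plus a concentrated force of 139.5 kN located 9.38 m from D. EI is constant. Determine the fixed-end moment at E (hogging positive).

Release both end moments; the primary structure is a simply-supported span DE with redundants M_D and M_E.
Simple-span end rotations at D and E under the given loads:
  at D: triangular load, peak 16: w₀L³/(45EI) = 694.4/EI
  at E: triangular load, peak 16: 7w₀L³/(360EI) = 607.6/EI
  at D: point load 139.5 at a = 9.38: Pab(L + b)/(6LEI) = 850.3/EI
  at E: point load 139.5 at a = 9.38: Pab(L + a)/(6LEI) = 1191/EI
  θ_D0 = 1545/EI,  θ_E0 = 1799/EI
Flexibility coefficients: a unit moment at one end gives L/(3EI) there and L/(6EI) at the far end, so f₁₁ = f₂₂ = 4.167/EI and f₁₂ = f₂₁ = 2.083/EI.
Compatibility — zero rotation at each built-in end:
  4.167 M_D + 2.083 M_E = 1545
  2.083 M_D + 4.167 M_E = 1799
Solving the pair gives M_D = 206.5 kN·m and M_E = 328.4 kN·m (hogging).

M_E = 328.4 kN·m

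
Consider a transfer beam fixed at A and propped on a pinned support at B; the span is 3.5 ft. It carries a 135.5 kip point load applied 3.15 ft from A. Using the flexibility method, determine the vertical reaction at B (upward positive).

Release the roller at B. Primary structure: cantilever fixed at A.
Free-end deflection of the primary structure under the applied loading (downward +):
  point load 135.5 at a = 3.15: Pa²(3L − a)/(6EI) = 1647/EI
Tip deflection under a unit load at B: L³/(3EI) = 14.29/EI.
Compatibility at B: δ_0 − R_B·δ_{BB} = 0, so R_B = 1647/14.29 = 115.2 kip.

R_B = 115.2 kip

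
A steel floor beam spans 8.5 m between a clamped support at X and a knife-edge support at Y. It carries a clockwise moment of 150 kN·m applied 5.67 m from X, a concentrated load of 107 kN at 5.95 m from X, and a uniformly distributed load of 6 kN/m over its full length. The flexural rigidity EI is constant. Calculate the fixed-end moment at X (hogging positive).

Take the reaction at Y as the redundant and release it; the primary structure is a cantilever fixed at X.
Downward deflection at the released point Y due to the loads:
  clockwise couple 150 at a = 5.67: M₀a(2L − a)/(2EI) = 4818/EI
  point load 107 at a = 5.95: Pa²(3L − a)/(6EI) = 12343/EI
  UDL 6: wL⁴/(8EI) = 3915/EI
  δ_0 = 21076/EI
Flexibility coefficient — unit upward force at Y: δ_{YY} = L³/(3EI) = 204.7/EI.
The prop prevents deflection at Y: R_Y = δ_0/δ_{YY} = 21076/204.7 = 103 kN.
Moment equilibrium about X: M_X = Σ(load moments about X) − R_Y·L = 1003 − 103×8.5 = 128.3 kN·m.

M_X = 128.3 kN·m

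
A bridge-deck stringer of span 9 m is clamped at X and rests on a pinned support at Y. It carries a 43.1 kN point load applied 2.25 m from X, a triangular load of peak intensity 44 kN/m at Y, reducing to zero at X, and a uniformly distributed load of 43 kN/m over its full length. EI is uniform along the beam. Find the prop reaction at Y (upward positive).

Remove the prop at Y; the released (primary) structure is a cantilever built in at X.
Primary-structure tip deflection at Y by superposition:
  point load 43.1 at a = 2.25: Pa²(3L − a)/(6EI) = 900/EI
  triangular load, peak 44 at the free end: 11w₀L⁴/(120EI) = 26463/EI
  UDL 43: wL⁴/(8EI) = 35265/EI
  δ_0 = 62628/EI
Tip deflection under a unit load at Y: L³/(3EI) = 243/EI.
Compatibility at Y: δ_0 − R_Y·δ_{YY} = 0, so R_Y = 62628/243 = 257.7 kN.

R_Y = 257.7 kN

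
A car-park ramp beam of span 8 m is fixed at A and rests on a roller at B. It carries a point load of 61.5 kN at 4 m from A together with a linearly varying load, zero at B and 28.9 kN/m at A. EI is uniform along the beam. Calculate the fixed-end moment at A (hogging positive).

M_A = 215.6 kN·m

Release the roller at B. Primary structure: cantilever fixed at A.
Free-end deflection of the primary structure under the applied loading (downward +):
  point load 61.5 at a = 4: Pa²(3L − a)/(6EI) = 3280/EI
  triangular load, peak 28.9 at the fixed end: w₀L⁴/(30EI) = 3946/EI
  δ_0 = 7226/EI
Flexibility coefficient — unit upward force at B: δ_{BB} = L³/(3EI) = 170.7/EI.
The prop prevents deflection at B: R_B = δ_0/δ_{BB} = 7226/170.7 = 42.34 kN.
Moment equilibrium about A: M_A = Σ(load moments about A) − R_B·L = 554.3 − 42.34×8 = 215.6 kN·m.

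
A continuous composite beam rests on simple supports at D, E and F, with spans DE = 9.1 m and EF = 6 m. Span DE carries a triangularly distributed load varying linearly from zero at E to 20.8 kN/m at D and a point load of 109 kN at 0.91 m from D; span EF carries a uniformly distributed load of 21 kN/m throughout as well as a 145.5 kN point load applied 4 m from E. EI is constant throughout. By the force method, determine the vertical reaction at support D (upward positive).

Release continuity at E by inserting a hinge; the redundant is the internal moment M_E. The primary structure is two simply-supported spans DE and EF.
Discontinuity in slope at E on the released structure — sum the simple-span end rotations:
  span DE: triangular load, peak 20.8: 7w₀L³/(360EI) = 304.8/EI
  span DE: point load 109 at a = 0.91: Pab(L + a)/(6LEI) = 148.9/EI
  span EF: UDL 21: wL³/(24EI) = 189/EI
  span EF: point load 145.5 at a = 4: Pab(L + b)/(6LEI) = 258.7/EI
  relative rotation θ_0 = (453.7 + 447.7)/EI = 901.4/EI
A unit hogging moment at E produces rotation L₁/(3EI) + L₂/(3EI) = 5.033/EI.
Compatibility: M_E·(L₁+L₂)/(3EI) = θ_0, giving M_E = 179.1 kN·m (hogging).
Span DE, ΣM about D with M_E applied at E: R_E^{DE}·9.1 = 386.3 + 179.1, so R_E^{DE} = 62.13 kN and R_D = 203.6 − 62.13 = 141.5 kN.

R_D = 141.5 kN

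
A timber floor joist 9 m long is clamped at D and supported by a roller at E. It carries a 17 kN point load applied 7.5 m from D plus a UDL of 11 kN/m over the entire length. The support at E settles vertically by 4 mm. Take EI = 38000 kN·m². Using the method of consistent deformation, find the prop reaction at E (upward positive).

Release the roller at E. Primary structure: cantilever fixed at D.
Primary-structure tip deflection at E by superposition:
  point load 17 at a = 7.5: Pa²(3L − a)/(6EI) = 3108/EI
  UDL 11: wL⁴/(8EI) = 9021/EI
  δ_0 = 12129/EI
Tip deflection under a unit load at E: L³/(3EI) = 243/EI.
With EI = 38000 kN·m²: δ_0 = 0.31919 m and δ_{EE} = 0.006395 m/kN.
Compatibility — the beam at E must follow the support down by 0.004 m: δ_0 − R_E·δ_{EE} = 0.004, so R_E = (0.31919 − 0.004)/0.006395 = 49.29 kN.

R_E = 49.29 kN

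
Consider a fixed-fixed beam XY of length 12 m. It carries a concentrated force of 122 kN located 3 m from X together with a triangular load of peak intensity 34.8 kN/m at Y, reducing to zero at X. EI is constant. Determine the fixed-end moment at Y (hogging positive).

Take the two fixed-end moments M_X, M_Y as redundants; the released structure is the simple span XY.
End rotations of the released simple span under the applied load (×1/EI):
  at X: point load 122 at a = 3: Pab(L + b)/(6LEI) = 960.8/EI
  at Y: point load 122 at a = 3: Pab(L + a)/(6LEI) = 686.2/EI
  at X: triangular load, peak 34.8: 7w₀L³/(360EI) = 1169/EI
  at Y: triangular load, peak 34.8: w₀L³/(45EI) = 1336/EI
  θ_X0 = 2130/EI,  θ_Y0 = 2023/EI
Flexibility coefficients: a unit moment at one end gives L/(3EI) there and L/(6EI) at the far end, so f₁₁ = f₂₂ = 4/EI and f₁₂ = f₂₁ = 2/EI.
Compatibility — zero rotation at each built-in end:
  4 M_X + 2 M_Y = 2130
  2 M_X + 4 M_Y = 2023
Solving the pair gives M_X = 372.9 kN·m and M_Y = 319.2 kN·m (hogging).

M_Y = 319.2 kN·m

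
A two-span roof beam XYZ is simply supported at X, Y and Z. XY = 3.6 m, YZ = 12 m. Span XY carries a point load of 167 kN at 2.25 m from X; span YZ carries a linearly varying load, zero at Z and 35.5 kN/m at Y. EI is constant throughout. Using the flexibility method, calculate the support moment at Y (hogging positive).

Release continuity at Y by inserting a hinge; the redundant is the internal moment M_Y. The primary structure is two simply-supported spans XY and YZ.
Discontinuity in slope at Y on the released structure — sum the simple-span end rotations:
  span XY: point load 167 at a = 2.25: Pab(L + a)/(6LEI) = 137.4/EI
  span YZ: triangular load, peak 35.5: w₀L³/(45EI) = 1363/EI
  relative rotation θ_0 = (137.4 + 1363)/EI = 1501/EI
A unit hogging moment at Y produces rotation L₁/(3EI) + L₂/(3EI) = 5.2/EI.
Slope continuity at Y: θ_0 = M_Y·5.2/EI, so M_Y = 1501/5.2 = 288.6 kN·m (hogging).

M_Y = 288.6 kN·m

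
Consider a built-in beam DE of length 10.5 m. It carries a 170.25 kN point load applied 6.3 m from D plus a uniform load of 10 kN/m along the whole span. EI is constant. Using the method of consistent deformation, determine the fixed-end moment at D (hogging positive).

M_D = 263.5 kN·m

Take the two fixed-end moments M_D, M_E as redundants; the released structure is the simple span DE.
End rotations of the released simple span under the applied load (×1/EI):
  at D: point load 170.25 at a = 6.3: Pab(L + b)/(6LEI) = 1051/EI
  at E: point load 170.25 at a = 6.3: Pab(L + a)/(6LEI) = 1201/EI
  at D: UDL 10: wL³/(24EI) = 482.3/EI
  at E: UDL 10: wL³/(24EI) = 482.3/EI
  θ_D0 = 1533/EI,  θ_E0 = 1684/EI
Flexibility coefficients: a unit moment at one end gives L/(3EI) there and L/(6EI) at the far end, so f₁₁ = f₂₂ = 3.5/EI and f₁₂ = f₂₁ = 1.75/EI.
Compatibility — zero rotation at each built-in end:
  3.5 M_D + 1.75 M_E = 1533
  1.75 M_D + 3.5 M_E = 1684
Solving the pair gives M_D = 263.5 kN·m and M_E = 349.3 kN·m (hogging).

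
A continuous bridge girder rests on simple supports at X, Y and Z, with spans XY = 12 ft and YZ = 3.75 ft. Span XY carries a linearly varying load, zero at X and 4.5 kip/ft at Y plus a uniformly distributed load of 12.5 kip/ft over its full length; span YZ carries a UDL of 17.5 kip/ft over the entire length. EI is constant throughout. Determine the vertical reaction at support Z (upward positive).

Insert a hinge at Y; M_Y is the redundant, and each span becomes simply supported.
Rotations at Y on the released spans (each span's end-slope, ×1/EI):
  span XY: triangular load, peak 4.5: w₀L³/(45EI) = 172.8/EI
  span XY: UDL 12.5: wL³/(24EI) = 900/EI
  span YZ: UDL 17.5: wL³/(24EI) = 38.45/EI
  relative rotation θ_0 = (1073 + 38.45)/EI = 1111/EI
A unit hogging moment at Y produces rotation L₁/(3EI) + L₂/(3EI) = 5.25/EI.
Compatibility: M_Y·(L₁+L₂)/(3EI) = θ_0, giving M_Y = 211.7 kip·ft (hogging).
Span YZ, ΣM about Z: R_Y^{YZ}·3.75 = 123 + 211.7, so R_Y^{YZ} = 89.26 kip and R_Z = 65.62 − 89.26 = -23.63 kip.

R_Z = -23.63 kip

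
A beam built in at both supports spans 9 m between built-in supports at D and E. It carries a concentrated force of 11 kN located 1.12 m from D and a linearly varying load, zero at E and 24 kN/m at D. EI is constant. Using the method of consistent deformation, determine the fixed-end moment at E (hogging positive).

M_E = 66.14 kN·m

Release both end moments; the primary structure is a simply-supported span DE with redundants M_D and M_E.
End rotations of the released simple span under the applied load (×1/EI):
  at D: point load 11 at a = 1.12: Pab(L + b)/(6LEI) = 30.35/EI
  at E: point load 11 at a = 1.12: Pab(L + a)/(6LEI) = 18.19/EI
  at D: triangular load, peak 24: w₀L³/(45EI) = 388.8/EI
  at E: triangular load, peak 24: 7w₀L³/(360EI) = 340.2/EI
  θ_D0 = 419.1/EI,  θ_E0 = 358.4/EI
Flexibility coefficients: a unit moment at one end gives L/(3EI) there and L/(6EI) at the far end, so f₁₁ = f₂₂ = 3/EI and f₁₂ = f₂₁ = 1.5/EI.
Compatibility — zero rotation at each built-in end:
  3 M_D + 1.5 M_E = 419.1
  1.5 M_D + 3 M_E = 358.4
Solving the pair gives M_D = 106.6 kN·m and M_E = 66.14 kN·m (hogging).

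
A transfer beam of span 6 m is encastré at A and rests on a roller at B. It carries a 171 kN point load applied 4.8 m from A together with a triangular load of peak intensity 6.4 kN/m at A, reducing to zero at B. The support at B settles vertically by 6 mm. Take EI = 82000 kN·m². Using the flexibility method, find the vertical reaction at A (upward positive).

R_A = 72.81 kN

Take the reaction at B as the redundant and release it; the primary structure is a cantilever fixed at A.
Free-end deflection of the primary structure under the applied loading (downward +):
  point load 171 at a = 4.8: Pa²(3L − a)/(6EI) = 8668/EI
  triangular load, peak 6.4 at the fixed end: w₀L⁴/(30EI) = 276.5/EI
  δ_0 = 8944/EI
Flexibility coefficient — unit upward force at B: δ_{BB} = L³/(3EI) = 72/EI.
With EI = 82000 kN·m²: δ_0 = 0.10907 m and δ_{BB} = 0.000878 m/kN.
Compatibility — the beam at B must follow the support down by 0.006 m: δ_0 − R_B·δ_{BB} = 0.006, so R_B = (0.10907 − 0.006)/0.000878 = 117.4 kN.
Vertical equilibrium: R_A = ΣP − R_B = 190.2 − 117.4 = 72.81 kN.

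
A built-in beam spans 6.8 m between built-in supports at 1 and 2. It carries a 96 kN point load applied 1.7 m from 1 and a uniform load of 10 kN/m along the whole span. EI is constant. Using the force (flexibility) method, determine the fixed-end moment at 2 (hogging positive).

Release both end moments; the primary structure is a simply-supported span 12 with redundants M_1 and M_2.
On the primary (simply-supported) span, the end slopes from the loading are:
  at 1: point load 96 at a = 1.7: Pab(L + b)/(6LEI) = 242.8/EI
  at 2: point load 96 at a = 1.7: Pab(L + a)/(6LEI) = 173.4/EI
  at 1: UDL 10: wL³/(24EI) = 131/EI
  at 2: UDL 10: wL³/(24EI) = 131/EI
  θ_10 = 373.8/EI,  θ_20 = 304.4/EI
Flexibility coefficients: a unit moment at one end gives L/(3EI) there and L/(6EI) at the far end, so f₁₁ = f₂₂ = 2.267/EI and f₁₂ = f₂₁ = 1.133/EI.
Compatibility — zero rotation at each built-in end:
  2.267 M_1 + 1.133 M_2 = 373.8
  1.133 M_1 + 2.267 M_2 = 304.4
Solving the pair gives M_1 = 130.3 kN·m and M_2 = 69.13 kN·m (hogging).

M_2 = 69.13 kN·m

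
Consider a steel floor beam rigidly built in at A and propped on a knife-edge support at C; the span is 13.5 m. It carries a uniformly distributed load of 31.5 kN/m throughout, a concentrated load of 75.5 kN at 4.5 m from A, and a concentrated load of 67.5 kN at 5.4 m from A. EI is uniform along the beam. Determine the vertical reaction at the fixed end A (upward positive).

R_A = 383.6 kN

Release the roller at C. Primary structure: cantilever fixed at A.
Primary-structure tip deflection at C by superposition:
  UDL 31.5: wL⁴/(8EI) = 130784/EI
  point load 75.5 at a = 4.5: Pa²(3L − a)/(6EI) = 9173/EI
  point load 67.5 at a = 5.4: Pa²(3L − a)/(6EI) = 11515/EI
  δ_0 = 151472/EI
Flexibility coefficient — unit upward force at C: δ_{CC} = L³/(3EI) = 820.1/EI.
The prop prevents deflection at C: R_C = δ_0/δ_{CC} = 151472/820.1 = 184.7 kN.
Vertical equilibrium: R_A = ΣP − R_C = 568.2 − 184.7 = 383.6 kN.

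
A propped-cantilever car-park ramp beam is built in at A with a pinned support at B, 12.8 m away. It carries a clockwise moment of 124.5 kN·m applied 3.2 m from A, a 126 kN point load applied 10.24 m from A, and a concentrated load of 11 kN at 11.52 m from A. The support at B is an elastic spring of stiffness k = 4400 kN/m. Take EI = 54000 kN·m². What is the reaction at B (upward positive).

Release the roller at B. Primary structure: cantilever fixed at A.
Primary-structure tip deflection at B by superposition:
  clockwise couple 124.5 at a = 3.2: M₀a(2L − a)/(2EI) = 4462/EI
  point load 126 at a = 10.24: Pa²(3L − a)/(6EI) = 62009/EI
  point load 11 at a = 11.52: Pa²(3L − a)/(6EI) = 6540/EI
  δ_0 = 73011/EI
Tip deflection under a unit load at B: L³/(3EI) = 699.1/EI.
With EI = 54000 kN·m²: δ_0 = 1.352 m and δ_{BB} = 0.012945 m/kN.
Compatibility — the spring shortens by R_B/k under the reaction it provides: δ_0 − R_B·δ_{BB} = R_B/k. With 1/k = 0.000227 m/kN, R_B = δ_0 / (δ_{BB} + 1/k) = 1.352 / (0.012945 + 0.000227) = 102.6 kN.

R_B = 102.6 kN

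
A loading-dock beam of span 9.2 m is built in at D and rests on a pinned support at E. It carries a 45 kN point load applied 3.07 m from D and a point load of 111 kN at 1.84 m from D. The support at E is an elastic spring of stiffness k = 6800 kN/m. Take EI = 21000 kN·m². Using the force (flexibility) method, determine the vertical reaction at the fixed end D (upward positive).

R_D = 143.3 kN

Take the reaction at E as the redundant and release it; the primary structure is a cantilever fixed at D.
Downward deflection at the released point E due to the loads:
  point load 45 at a = 3.07: Pa²(3L − a)/(6EI) = 1734/EI
  point load 111 at a = 1.84: Pa²(3L − a)/(6EI) = 1613/EI
  δ_0 = 3347/EI
Flexibility coefficient — unit upward force at E: δ_{EE} = L³/(3EI) = 259.6/EI.
With EI = 21000 kN·m²: δ_0 = 0.1594 m and δ_{EE} = 0.01236 m/kN.
Compatibility — the spring shortens by R_E/k under the reaction it provides: δ_0 − R_E·δ_{EE} = R_E/k. With 1/k = 0.000147 m/kN, R_E = δ_0 / (δ_{EE} + 1/k) = 0.1594 / (0.01236 + 0.000147) = 12.74 kN.
Vertical equilibrium: R_D = ΣP − R_E = 156 − 12.74 = 143.3 kN.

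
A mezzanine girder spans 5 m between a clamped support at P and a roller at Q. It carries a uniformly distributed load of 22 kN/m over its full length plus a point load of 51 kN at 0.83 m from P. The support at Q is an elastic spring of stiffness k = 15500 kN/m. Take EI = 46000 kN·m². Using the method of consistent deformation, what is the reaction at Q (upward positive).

Remove the prop at Q; the released (primary) structure is a cantilever built in at P.
Free-end deflection of the primary structure under the applied loading (downward +):
  UDL 22: wL⁴/(8EI) = 1719/EI
  point load 51 at a = 0.83: Pa²(3L − a)/(6EI) = 82.97/EI
  δ_0 = 1802/EI
Tip deflection under a unit load at Q: L³/(3EI) = 41.67/EI.
With EI = 46000 kN·m²: δ_0 = 0.039168 m and δ_{QQ} = 0.000906 m/kN.
Compatibility — the spring shortens by R_Q/k under the reaction it provides: δ_0 − R_Q·δ_{QQ} = R_Q/k. With 1/k = 0.000065 m/kN, R_Q = δ_0 / (δ_{QQ} + 1/k) = 0.039168 / (0.000906 + 0.000065) = 40.37 kN.

R_Q = 40.37 kN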